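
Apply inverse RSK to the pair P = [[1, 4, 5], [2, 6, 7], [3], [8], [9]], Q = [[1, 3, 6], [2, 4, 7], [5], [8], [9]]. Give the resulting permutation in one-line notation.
3 2 9 6 4 8 7 5 1

Reverse the RSK construction: for i from n down to 1, find the cell of Q containing i, remove the entry at that cell from P, and reverse-bump it up through P; the value ejected from row 1 is w(i).

Step i=9: Q has 9 at row 5, column 1; remove 9 from row 5 of P and reverse-bump: 9 enters row 4 and ejects 8; 8 enters row 3 and ejects 3; 3 enters row 2 and ejects 2; 2 enters row 1 and ejects 1. So w(9) = 1. P is now [[2, 4, 5], [3, 6, 7], [8], [9]].
Step i=8: Q has 8 at row 4, column 1; remove 9 from row 4 of P and reverse-bump: 9 enters row 3 and ejects 8; 8 enters row 2 and ejects 7; 7 enters row 1 and ejects 5. So w(8) = 5. P is now [[2, 4, 7], [3, 6, 8], [9]].
Step i=7: Q has 7 at row 2, column 3; remove 8 from row 2 of P and reverse-bump: 8 enters row 1 and ejects 7. So w(7) = 7. P is now [[2, 4, 8], [3, 6], [9]].
Step i=6: Q has 6 at row 1, column 3; remove that cell from P, ejecting 8. So w(6) = 8. P is now [[2, 4], [3, 6], [9]].
Step i=5: Q has 5 at row 3, column 1; remove 9 from row 3 of P and reverse-bump: 9 enters row 2 and ejects 6; 6 enters row 1 and ejects 4. So w(5) = 4. P is now [[2, 6], [3, 9]].
Step i=4: Q has 4 at row 2, column 2; remove 9 from row 2 of P and reverse-bump: 9 enters row 1 and ejects 6. So w(4) = 6. P is now [[2, 9], [3]].
Step i=3: Q has 3 at row 1, column 2; remove that cell from P, ejecting 9. So w(3) = 9. P is now [[2], [3]].
Step i=2: Q has 2 at row 2, column 1; remove 3 from row 2 of P and reverse-bump: 3 enters row 1 and ejects 2. So w(2) = 2. P is now [[3]].
Step i=1: Q has 1 at row 1, column 1; remove that cell from P, ejecting 3. So w(1) = 3. P is now [].

So w = 3 2 9 6 4 8 7 5 1.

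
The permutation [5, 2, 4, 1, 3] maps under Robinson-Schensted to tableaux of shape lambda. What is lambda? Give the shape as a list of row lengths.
Row-insert each entry into an empty tableau.

After inserting 5: P = [[5]].
After inserting 2: P = [[2], [5]].
After inserting 4: P = [[2, 4], [5]].
After inserting 1: P = [[1, 4], [2], [5]].
After inserting 3: P = [[1, 3], [2, 4], [5]].

The final insertion tableau P = [[1, 3], [2, 4], [5]] has shape [2, 2, 1].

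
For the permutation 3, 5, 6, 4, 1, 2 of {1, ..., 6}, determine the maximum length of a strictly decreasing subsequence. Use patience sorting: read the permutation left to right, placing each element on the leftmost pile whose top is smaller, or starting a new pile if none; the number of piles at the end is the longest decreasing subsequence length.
3

3: new pile. tops = [3]
5: onto pile 1 (replacing 3). tops = [5]
6: onto pile 1 (replacing 5). tops = [6]
4: new pile. tops = [6, 4]
1: new pile. tops = [6, 4, 1]
2: onto pile 3 (replacing 1). tops = [6, 4, 2]

3 piles, so the longest decreasing subsequence has length 3.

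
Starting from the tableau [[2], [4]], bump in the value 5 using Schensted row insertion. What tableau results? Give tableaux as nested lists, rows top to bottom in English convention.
5 is larger than every entry of row 1, so it is appended to row 1. The new tableau is [[2, 5], [4]].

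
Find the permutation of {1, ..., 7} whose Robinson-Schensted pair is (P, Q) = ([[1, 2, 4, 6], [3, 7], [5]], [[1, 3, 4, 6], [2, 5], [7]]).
5 1 3 7 4 6 2

Reverse RSK: for i = n, n-1, ..., 1, locate i in Q, remove the corresponding corner cell from P, and reverse-bump its entry up through P; the value ejected from row 1 is w(i).

So w = 5 1 3 7 4 6 2.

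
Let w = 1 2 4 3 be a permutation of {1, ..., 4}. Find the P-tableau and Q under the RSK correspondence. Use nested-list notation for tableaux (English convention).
Insert each entry of the permutation into P by Schensted row insertion, recording in Q the position of each new cell.

Insert 1: appended to row 1. P = [[1]], Q = [[1]].
Insert 2: appended to row 1. P = [[1, 2]], Q = [[1, 2]].
Insert 4: appended to row 1. P = [[1, 2, 4]], Q = [[1, 2, 3]].
Insert 3: 3 bumps 4 from row 1; 4 starts row 2. P = [[1, 2, 3], [4]], Q = [[1, 2, 3], [4]].

So P = [[1, 2, 3], [4]], Q = [[1, 2, 3], [4]].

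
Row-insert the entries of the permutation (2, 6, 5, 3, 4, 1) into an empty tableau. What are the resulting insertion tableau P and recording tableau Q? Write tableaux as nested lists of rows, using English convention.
P = [[1, 3, 4], [2], [5], [6]], Q = [[1, 2, 5], [3], [4], [6]]

Insert each entry of the permutation into P by Schensted row insertion, recording in Q the position of each new cell.

Insert 2: appended to row 1. P = [[2]].
Insert 6: appended to row 1. P = [[2, 6]].
Insert 5: 5 bumps 6 from row 1; 6 starts row 2. P = [[2, 5], [6]].
Insert 3: 3 bumps 5 from row 1; 5 bumps 6 from row 2; 6 starts row 3. P = [[2, 3], [5], [6]].
Insert 4: appended to row 1. P = [[2, 3, 4], [5], [6]].
Insert 1: 1 bumps 2 from row 1; 2 bumps 5 from row 2; 5 bumps 6 from row 3; 6 starts row 4. P = [[1, 3, 4], [2], [5], [6]].

So P = [[1, 3, 4], [2], [5], [6]], Q = [[1, 2, 5], [3], [4], [6]].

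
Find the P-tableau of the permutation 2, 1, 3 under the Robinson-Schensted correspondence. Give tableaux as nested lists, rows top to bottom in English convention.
P = [[1, 3], [2]]

Insert 2: appended to row 1. P = [[2]].
Insert 1: 1 bumps 2 from row 1; 2 starts row 2. P = [[1], [2]].
Insert 3: appended to row 1. P = [[1, 3], [2]].

So P = [[1, 3], [2]].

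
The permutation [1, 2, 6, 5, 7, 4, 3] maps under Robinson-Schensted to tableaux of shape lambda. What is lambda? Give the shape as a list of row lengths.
RSK row insertion gives P = [[1, 2, 3, 7], [4], [5], [6]], which has shape [4, 1, 1, 1].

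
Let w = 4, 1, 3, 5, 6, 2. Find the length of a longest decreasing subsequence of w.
3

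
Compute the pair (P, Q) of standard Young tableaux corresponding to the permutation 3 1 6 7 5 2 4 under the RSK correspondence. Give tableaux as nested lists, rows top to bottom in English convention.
Insert each entry of the permutation into P by Schensted row insertion, recording in Q the position of each new cell.

Insert 3: appended to row 1. P = [[3]], Q = [[1]].
Insert 1: 1 bumps 3 from row 1; 3 starts row 2. P = [[1], [3]], Q = [[1], [2]].
Insert 6: appended to row 1. P = [[1, 6], [3]], Q = [[1, 3], [2]].
Insert 7: appended to row 1. P = [[1, 6, 7], [3]], Q = [[1, 3, 4], [2]].
Insert 5: 5 bumps 6 from row 1; 6 appends to row 2. P = [[1, 5, 7], [3, 6]], Q = [[1, 3, 4], [2, 5]].
Insert 2: 2 bumps 5 from row 1; 5 bumps 6 from row 2; 6 starts row 3. P = [[1, 2, 7], [3, 5], [6]], Q = [[1, 3, 4], [2, 5], [6]].
Insert 4: 4 bumps 7 from row 1; 7 appends to row 2. P = [[1, 2, 4], [3, 5, 7], [6]], Q = [[1, 3, 4], [2, 5, 7], [6]].

So P = [[1, 2, 4], [3, 5, 7], [6]], Q = [[1, 3, 4], [2, 5, 7], [6]].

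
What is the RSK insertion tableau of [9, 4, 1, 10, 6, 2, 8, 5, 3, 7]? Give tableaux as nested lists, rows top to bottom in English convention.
Insert 9: appended to row 1. P = [[9]].
Insert 4: 4 bumps 9 from row 1; 9 starts row 2. P = [[4], [9]].
Insert 1: 1 bumps 4 from row 1; 4 bumps 9 from row 2; 9 starts row 3. P = [[1], [4], [9]].
Insert 10: appended to row 1. P = [[1, 10], [4], [9]].
Insert 6: 6 bumps 10 from row 1; 10 appends to row 2. P = [[1, 6], [4, 10], [9]].
Insert 2: 2 bumps 6 from row 1; 6 bumps 10 from row 2; 10 appends to row 3. P = [[1, 2], [4, 6], [9, 10]].
Insert 8: appended to row 1. P = [[1, 2, 8], [4, 6], [9, 10]].
Insert 5: 5 bumps 8 from row 1; 8 appends to row 2. P = [[1, 2, 5], [4, 6, 8], [9, 10]].
Insert 3: 3 bumps 5 from row 1; 5 bumps 6 from row 2; 6 bumps 9 from row 3; 9 starts row 4. P = [[1, 2, 3], [4, 5, 8], [6, 10], [9]].
Insert 7: appended to row 1. P = [[1, 2, 3, 7], [4, 5, 8], [6, 10], [9]].

So P = [[1, 2, 3, 7], [4, 5, 8], [6, 10], [9]].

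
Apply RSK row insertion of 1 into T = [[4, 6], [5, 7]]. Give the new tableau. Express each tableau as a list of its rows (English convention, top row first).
[[1, 6], [4, 7], [5]]

In row 1, 1 replaces 4 (the leftmost entry greater than 1); 4 is bumped to row 2. In row 2, 4 replaces 5 (the leftmost entry greater than 4); 5 is bumped to row 3. 5 starts a new row 3. The new tableau is [[1, 6], [4, 7], [5]].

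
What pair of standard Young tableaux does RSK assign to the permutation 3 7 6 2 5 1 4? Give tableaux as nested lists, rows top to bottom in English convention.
P = [[1, 4], [2, 5], [3, 6], [7]], Q = [[1, 2], [3, 5], [4, 7], [6]]

Insert each entry of the permutation into P by Schensted row insertion, recording in Q the position of each new cell.

Insert 3: appended to row 1. P = [[3]].
Insert 7: appended to row 1. P = [[3, 7]].
Insert 6: 6 bumps 7 from row 1; 7 starts row 2. P = [[3, 6], [7]].
Insert 2: 2 bumps 3 from row 1; 3 bumps 7 from row 2; 7 starts row 3. P = [[2, 6], [3], [7]].
Insert 5: 5 bumps 6 from row 1; 6 appends to row 2. P = [[2, 5], [3, 6], [7]].
Insert 1: 1 bumps 2 from row 1; 2 bumps 3 from row 2; 3 bumps 7 from row 3; 7 starts row 4. P = [[1, 5], [2, 6], [3], [7]].
Insert 4: 4 bumps 5 from row 1; 5 bumps 6 from row 2; 6 appends to row 3. P = [[1, 4], [2, 5], [3, 6], [7]].

So P = [[1, 4], [2, 5], [3, 6], [7]], Q = [[1, 2], [3, 5], [4, 7], [6]].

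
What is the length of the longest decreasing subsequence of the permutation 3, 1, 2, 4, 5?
2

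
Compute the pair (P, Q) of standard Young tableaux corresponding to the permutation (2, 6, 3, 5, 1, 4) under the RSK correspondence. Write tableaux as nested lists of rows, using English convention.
P = [[1, 3, 4], [2, 5], [6]], Q = [[1, 2, 4], [3, 6], [5]]

Insert each entry of the permutation into P by Schensted row insertion, recording in Q the position of each new cell.

After inserting 2: P = [[2]].
After inserting 6: P = [[2, 6]].
After inserting 3: P = [[2, 3], [6]].
After inserting 5: P = [[2, 3, 5], [6]].
After inserting 1: P = [[1, 3, 5], [2], [6]].
After inserting 4: P = [[1, 3, 4], [2, 5], [6]].

So P = [[1, 3, 4], [2, 5], [6]], Q = [[1, 2, 4], [3, 6], [5]].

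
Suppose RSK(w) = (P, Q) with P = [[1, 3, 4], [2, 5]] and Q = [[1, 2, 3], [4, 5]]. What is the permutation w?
Reverse the RSK construction: for i from n down to 1, find the cell of Q containing i, remove the entry at that cell from P, and reverse-bump it up through P; the value ejected from row 1 is w(i).

Step i=5: Q has 5 at row 2, column 2; remove 5 from row 2 of P and reverse-bump: 5 enters row 1 and ejects 4. So w(5) = 4. P is now [[1, 3, 5], [2]].
Step i=4: Q has 4 at row 2, column 1; remove 2 from row 2 of P and reverse-bump: 2 enters row 1 and ejects 1. So w(4) = 1. P is now [[2, 3, 5]].
Step i=3: Q has 3 at row 1, column 3; remove that cell from P, ejecting 5. So w(3) = 5. P is now [[2, 3]].
Step i=2: Q has 2 at row 1, column 2; remove that cell from P, ejecting 3. So w(2) = 3. P is now [[2]].
Step i=1: Q has 1 at row 1, column 1; remove that cell from P, ejecting 2. So w(1) = 2. P is now [].

So w = 2 3 5 1 4.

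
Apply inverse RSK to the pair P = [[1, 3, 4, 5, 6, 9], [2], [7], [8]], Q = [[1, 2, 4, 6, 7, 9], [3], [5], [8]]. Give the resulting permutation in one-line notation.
Reverse RSK: for i = n, n-1, ..., 1, locate i in Q, remove the corresponding corner cell from P, and reverse-bump its entry up through P; the value ejected from row 1 is w(i).

So w = 2 8 3 7 4 5 6 1 9.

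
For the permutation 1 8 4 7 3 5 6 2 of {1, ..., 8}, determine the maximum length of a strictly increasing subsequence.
4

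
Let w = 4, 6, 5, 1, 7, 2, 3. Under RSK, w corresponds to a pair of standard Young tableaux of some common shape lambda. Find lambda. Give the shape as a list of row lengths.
[3, 3, 1]

Row-insert each entry into an empty tableau.

After inserting 4: P = [[4]].
After inserting 6: P = [[4, 6]].
After inserting 5: P = [[4, 5], [6]].
After inserting 1: P = [[1, 5], [4], [6]].
After inserting 7: P = [[1, 5, 7], [4], [6]].
After inserting 2: P = [[1, 2, 7], [4, 5], [6]].
After inserting 3: P = [[1, 2, 3], [4, 5, 7], [6]].

The final insertion tableau P = [[1, 2, 3], [4, 5, 7], [6]] has shape [3, 3, 1].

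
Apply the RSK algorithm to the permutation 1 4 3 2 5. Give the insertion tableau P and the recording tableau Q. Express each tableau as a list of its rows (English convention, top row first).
P = [[1, 2, 5], [3], [4]], Q = [[1, 2, 5], [3], [4]]

Insert each entry of the permutation into P by Schensted row insertion, recording in Q the position of each new cell.

Insert 1: appended to row 1. P = [[1]].
Insert 4: appended to row 1. P = [[1, 4]].
Insert 3: 3 bumps 4 from row 1; 4 starts row 2. P = [[1, 3], [4]].
Insert 2: 2 bumps 3 from row 1; 3 bumps 4 from row 2; 4 starts row 3. P = [[1, 2], [3], [4]].
Insert 5: appended to row 1. P = [[1, 2, 5], [3], [4]].

So P = [[1, 2, 5], [3], [4]], Q = [[1, 2, 5], [3], [4]].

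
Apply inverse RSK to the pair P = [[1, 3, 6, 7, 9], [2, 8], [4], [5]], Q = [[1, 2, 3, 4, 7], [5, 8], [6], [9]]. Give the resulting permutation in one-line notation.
Reverse the RSK construction: for i from n down to 1, find the cell of Q containing i, remove the entry at that cell from P, and reverse-bump it up through P; the value ejected from row 1 is w(i).

Step i=9: Q has 9 at row 4, column 1; remove 5 from row 4 of P and reverse-bump: 5 enters row 3 and ejects 4; 4 enters row 2 and ejects 2; 2 enters row 1 and ejects 1. So w(9) = 1. P is now [[2, 3, 6, 7, 9], [4, 8], [5]].
Step i=8: Q has 8 at row 2, column 2; remove 8 from row 2 of P and reverse-bump: 8 enters row 1 and ejects 7. So w(8) = 7. P is now [[2, 3, 6, 8, 9], [4], [5]].
Step i=7: Q has 7 at row 1, column 5; remove that cell from P, ejecting 9. So w(7) = 9. P is now [[2, 3, 6, 8], [4], [5]].
Step i=6: Q has 6 at row 3, column 1; remove 5 from row 3 of P and reverse-bump: 5 enters row 2 and ejects 4; 4 enters row 1 and ejects 3. So w(6) = 3. P is now [[2, 4, 6, 8], [5]].
Step i=5: Q has 5 at row 2, column 1; remove 5 from row 2 of P and reverse-bump: 5 enters row 1 and ejects 4. So w(5) = 4. P is now [[2, 5, 6, 8]].
Step i=4: Q has 4 at row 1, column 4; remove that cell from P, ejecting 8. So w(4) = 8. P is now [[2, 5, 6]].
Step i=3: Q has 3 at row 1, column 3; remove that cell from P, ejecting 6. So w(3) = 6. P is now [[2, 5]].
Step i=2: Q has 2 at row 1, column 2; remove that cell from P, ejecting 5. So w(2) = 5. P is now [[2]].
Step i=1: Q has 1 at row 1, column 1; remove that cell from P, ejecting 2. So w(1) = 2. P is now [].

So w = 2 5 6 8 4 3 9 7 1.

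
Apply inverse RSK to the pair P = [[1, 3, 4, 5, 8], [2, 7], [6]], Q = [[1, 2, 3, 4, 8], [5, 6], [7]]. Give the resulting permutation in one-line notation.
Reverse the RSK construction: for i from n down to 1, find the cell of Q containing i, remove the entry at that cell from P, and reverse-bump it up through P; the value ejected from row 1 is w(i).

Step i=8: Q has 8 at row 1, column 5; remove that cell from P, ejecting 8. So w(8) = 8. P is now [[1, 3, 4, 5], [2, 7], [6]].
Step i=7: Q has 7 at row 3, column 1; remove 6 from row 3 of P and reverse-bump: 6 enters row 2 and ejects 2; 2 enters row 1 and ejects 1. So w(7) = 1. P is now [[2, 3, 4, 5], [6, 7]].
Step i=6: Q has 6 at row 2, column 2; remove 7 from row 2 of P and reverse-bump: 7 enters row 1 and ejects 5. So w(6) = 5. P is now [[2, 3, 4, 7], [6]].
Step i=5: Q has 5 at row 2, column 1; remove 6 from row 2 of P and reverse-bump: 6 enters row 1 and ejects 4. So w(5) = 4. P is now [[2, 3, 6, 7]].
Step i=4: Q has 4 at row 1, column 4; remove that cell from P, ejecting 7. So w(4) = 7. P is now [[2, 3, 6]].
Step i=3: Q has 3 at row 1, column 3; remove that cell from P, ejecting 6. So w(3) = 6. P is now [[2, 3]].
Step i=2: Q has 2 at row 1, column 2; remove that cell from P, ejecting 3. So w(2) = 3. P is now [[2]].
Step i=1: Q has 1 at row 1, column 1; remove that cell from P, ejecting 2. So w(1) = 2. P is now [].

So w = 2 3 6 7 4 5 1 8.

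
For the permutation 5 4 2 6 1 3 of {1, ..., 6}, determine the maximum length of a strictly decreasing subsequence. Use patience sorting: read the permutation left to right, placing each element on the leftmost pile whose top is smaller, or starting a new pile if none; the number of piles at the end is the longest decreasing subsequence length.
5: new pile. tops = [5]
4: new pile. tops = [5, 4]
2: new pile. tops = [5, 4, 2]
6: onto pile 1 (replacing 5). tops = [6, 4, 2]
1: new pile. tops = [6, 4, 2, 1]
3: onto pile 3 (replacing 2). tops = [6, 4, 3, 1]

4 piles, so the longest decreasing subsequence has length 4.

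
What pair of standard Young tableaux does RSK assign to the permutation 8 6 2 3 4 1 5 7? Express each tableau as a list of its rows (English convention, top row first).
Insert each entry of the permutation into P by Schensted row insertion, recording in Q the position of each new cell.

Insert 8: appended to row 1. P = [[8]], Q = [[1]].
Insert 6: 6 bumps 8 from row 1; 8 starts row 2. P = [[6], [8]], Q = [[1], [2]].
Insert 2: 2 bumps 6 from row 1; 6 bumps 8 from row 2; 8 starts row 3. P = [[2], [6], [8]], Q = [[1], [2], [3]].
Insert 3: appended to row 1. P = [[2, 3], [6], [8]], Q = [[1, 4], [2], [3]].
Insert 4: appended to row 1. P = [[2, 3, 4], [6], [8]], Q = [[1, 4, 5], [2], [3]].
Insert 1: 1 bumps 2 from row 1; 2 bumps 6 from row 2; 6 bumps 8 from row 3; 8 starts row 4. P = [[1, 3, 4], [2], [6], [8]], Q = [[1, 4, 5], [2], [3], [6]].
Insert 5: appended to row 1. P = [[1, 3, 4, 5], [2], [6], [8]], Q = [[1, 4, 5, 7], [2], [3], [6]].
Insert 7: appended to row 1. P = [[1, 3, 4, 5, 7], [2], [6], [8]], Q = [[1, 4, 5, 7, 8], [2], [3], [6]].

So P = [[1, 3, 4, 5, 7], [2], [6], [8]], Q = [[1, 4, 5, 7, 8], [2], [3], [6]].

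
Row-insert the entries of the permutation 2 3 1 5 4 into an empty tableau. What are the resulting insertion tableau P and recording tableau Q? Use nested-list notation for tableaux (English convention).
P = [[1, 3, 4], [2, 5]], Q = [[1, 2, 4], [3, 5]]

Insert each entry of the permutation into P by Schensted row insertion, recording in Q the position of each new cell.

Insert 2: appended to row 1. P = [[2]].
Insert 3: appended to row 1. P = [[2, 3]].
Insert 1: 1 bumps 2 from row 1; 2 starts row 2. P = [[1, 3], [2]].
Insert 5: appended to row 1. P = [[1, 3, 5], [2]].
Insert 4: 4 bumps 5 from row 1; 5 appends to row 2. P = [[1, 3, 4], [2, 5]].

So P = [[1, 3, 4], [2, 5]], Q = [[1, 2, 4], [3, 5]].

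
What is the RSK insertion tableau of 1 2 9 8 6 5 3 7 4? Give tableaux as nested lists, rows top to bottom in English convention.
Insert 1: appended to row 1. P = [[1]].
Insert 2: appended to row 1. P = [[1, 2]].
Insert 9: appended to row 1. P = [[1, 2, 9]].
Insert 8: 8 bumps 9 from row 1; 9 starts row 2. P = [[1, 2, 8], [9]].
Insert 6: 6 bumps 8 from row 1; 8 bumps 9 from row 2; 9 starts row 3. P = [[1, 2, 6], [8], [9]].
Insert 5: 5 bumps 6 from row 1; 6 bumps 8 from row 2; 8 bumps 9 from row 3; 9 starts row 4. P = [[1, 2, 5], [6], [8], [9]].
Insert 3: 3 bumps 5 from row 1; 5 bumps 6 from row 2; 6 bumps 8 from row 3; 8 bumps 9 from row 4; 9 starts row 5. P = [[1, 2, 3], [5], [6], [8], [9]].
Insert 7: appended to row 1. P = [[1, 2, 3, 7], [5], [6], [8], [9]].
Insert 4: 4 bumps 7 from row 1; 7 appends to row 2. P = [[1, 2, 3, 4], [5, 7], [6], [8], [9]].

So P = [[1, 2, 3, 4], [5, 7], [6], [8], [9]].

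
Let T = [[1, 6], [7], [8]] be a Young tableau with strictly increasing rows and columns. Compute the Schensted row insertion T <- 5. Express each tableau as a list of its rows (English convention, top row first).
[[1, 5], [6], [7], [8]]

In row 1, 5 replaces 6 (the leftmost entry greater than 5); 6 is bumped to row 2. In row 2, 6 replaces 7 (the leftmost entry greater than 6); 7 is bumped to row 3. In row 3, 7 replaces 8 (the leftmost entry greater than 7); 8 is bumped to row 4. 8 starts a new row 4. The new tableau is [[1, 5], [6], [7], [8]].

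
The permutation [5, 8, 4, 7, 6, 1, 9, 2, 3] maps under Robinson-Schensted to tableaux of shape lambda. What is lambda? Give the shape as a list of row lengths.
Row-insert each entry into an empty tableau.

After inserting 5: P = [[5]].
After inserting 8: P = [[5, 8]].
After inserting 4: P = [[4, 8], [5]].
After inserting 7: P = [[4, 7], [5, 8]].
After inserting 6: P = [[4, 6], [5, 7], [8]].
After inserting 1: P = [[1, 6], [4, 7], [5], [8]].
After inserting 9: P = [[1, 6, 9], [4, 7], [5], [8]].
After inserting 2: P = [[1, 2, 9], [4, 6], [5, 7], [8]].
After inserting 3: P = [[1, 2, 3], [4, 6, 9], [5, 7], [8]].

The final insertion tableau P = [[1, 2, 3], [4, 6, 9], [5, 7], [8]] has shape [3, 3, 2, 1].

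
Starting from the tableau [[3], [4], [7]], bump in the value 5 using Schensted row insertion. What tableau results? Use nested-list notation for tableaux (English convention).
[[3, 5], [4], [7]]

5 is larger than every entry of row 1, so it is appended to row 1. The new tableau is [[3, 5], [4], [7]].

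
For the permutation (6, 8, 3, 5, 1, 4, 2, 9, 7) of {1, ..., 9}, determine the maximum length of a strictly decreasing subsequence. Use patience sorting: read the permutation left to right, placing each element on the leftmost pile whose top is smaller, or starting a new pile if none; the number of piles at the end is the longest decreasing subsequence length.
6: new pile. tops = [6]
8: onto pile 1 (replacing 6). tops = [8]
3: new pile. tops = [8, 3]
5: onto pile 2 (replacing 3). tops = [8, 5]
1: new pile. tops = [8, 5, 1]
4: onto pile 3 (replacing 1). tops = [8, 5, 4]
2: new pile. tops = [8, 5, 4, 2]
9: onto pile 1 (replacing 8). tops = [9, 5, 4, 2]
7: onto pile 2 (replacing 5). tops = [9, 7, 4, 2]

4 piles, so the longest decreasing subsequence has length 4.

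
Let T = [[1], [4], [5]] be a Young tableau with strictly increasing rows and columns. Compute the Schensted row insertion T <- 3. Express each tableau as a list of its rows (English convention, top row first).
3 is larger than every entry of row 1, so it is appended to row 1. The new tableau is [[1, 3], [4], [5]].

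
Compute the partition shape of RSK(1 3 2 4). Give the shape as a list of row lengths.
Row-insert each entry into an empty tableau.

After inserting 1: P = [[1]].
After inserting 3: P = [[1, 3]].
After inserting 2: P = [[1, 2], [3]].
After inserting 4: P = [[1, 2, 4], [3]].

The final insertion tableau P = [[1, 2, 4], [3]] has shape [3, 1].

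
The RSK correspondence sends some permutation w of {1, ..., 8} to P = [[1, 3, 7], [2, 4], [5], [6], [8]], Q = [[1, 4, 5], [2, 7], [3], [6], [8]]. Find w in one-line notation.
Reverse the RSK construction: for i from n down to 1, find the cell of Q containing i, remove the entry at that cell from P, and reverse-bump it up through P; the value ejected from row 1 is w(i).

Step i=8: Q has 8 at row 5, column 1; remove 8 from row 5 of P and reverse-bump: 8 enters row 4 and ejects 6; 6 enters row 3 and ejects 5; 5 enters row 2 and ejects 4; 4 enters row 1 and ejects 3. So w(8) = 3. P is now [[1, 4, 7], [2, 5], [6], [8]].
Step i=7: Q has 7 at row 2, column 2; remove 5 from row 2 of P and reverse-bump: 5 enters row 1 and ejects 4. So w(7) = 4. P is now [[1, 5, 7], [2], [6], [8]].
Step i=6: Q has 6 at row 4, column 1; remove 8 from row 4 of P and reverse-bump: 8 enters row 3 and ejects 6; 6 enters row 2 and ejects 2; 2 enters row 1 and ejects 1. So w(6) = 1. P is now [[2, 5, 7], [6], [8]].
Step i=5: Q has 5 at row 1, column 3; remove that cell from P, ejecting 7. So w(5) = 7. P is now [[2, 5], [6], [8]].
Step i=4: Q has 4 at row 1, column 2; remove that cell from P, ejecting 5. So w(4) = 5. P is now [[2], [6], [8]].
Step i=3: Q has 3 at row 3, column 1; remove 8 from row 3 of P and reverse-bump: 8 enters row 2 and ejects 6; 6 enters row 1 and ejects 2. So w(3) = 2. P is now [[6], [8]].
Step i=2: Q has 2 at row 2, column 1; remove 8 from row 2 of P and reverse-bump: 8 enters row 1 and ejects 6. So w(2) = 6. P is now [[8]].
Step i=1: Q has 1 at row 1, column 1; remove that cell from P, ejecting 8. So w(1) = 8. P is now [].

So w = 8 6 2 5 7 1 4 3.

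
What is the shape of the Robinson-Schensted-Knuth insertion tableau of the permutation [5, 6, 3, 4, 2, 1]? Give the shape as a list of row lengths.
Row-insert each entry into an empty tableau.

After inserting 5: P = [[5]].
After inserting 6: P = [[5, 6]].
After inserting 3: P = [[3, 6], [5]].
After inserting 4: P = [[3, 4], [5, 6]].
After inserting 2: P = [[2, 4], [3, 6], [5]].
After inserting 1: P = [[1, 4], [2, 6], [3], [5]].

The final insertion tableau P = [[1, 4], [2, 6], [3], [5]] has shape [2, 2, 1, 1].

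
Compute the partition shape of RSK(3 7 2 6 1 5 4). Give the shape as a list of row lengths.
Row-insert each entry into an empty tableau.

After inserting 3: P = [[3]].
After inserting 7: P = [[3, 7]].
After inserting 2: P = [[2, 7], [3]].
After inserting 6: P = [[2, 6], [3, 7]].
After inserting 1: P = [[1, 6], [2, 7], [3]].
After inserting 5: P = [[1, 5], [2, 6], [3, 7]].
After inserting 4: P = [[1, 4], [2, 5], [3, 6], [7]].

The final insertion tableau P = [[1, 4], [2, 5], [3, 6], [7]] has shape [2, 2, 2, 1].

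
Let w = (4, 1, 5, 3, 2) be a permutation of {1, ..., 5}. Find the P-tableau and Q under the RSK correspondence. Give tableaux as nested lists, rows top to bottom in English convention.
P = [[1, 2], [3, 5], [4]], Q = [[1, 3], [2, 4], [5]]

Insert each entry of the permutation into P by Schensted row insertion, recording in Q the position of each new cell.

Insert 4: appended to row 1. P = [[4]], Q = [[1]].
Insert 1: 1 bumps 4 from row 1; 4 starts row 2. P = [[1], [4]], Q = [[1], [2]].
Insert 5: appended to row 1. P = [[1, 5], [4]], Q = [[1, 3], [2]].
Insert 3: 3 bumps 5 from row 1; 5 appends to row 2. P = [[1, 3], [4, 5]], Q = [[1, 3], [2, 4]].
Insert 2: 2 bumps 3 from row 1; 3 bumps 4 from row 2; 4 starts row 3. P = [[1, 2], [3, 5], [4]], Q = [[1, 3], [2, 4], [5]].

So P = [[1, 2], [3, 5], [4]], Q = [[1, 3], [2, 4], [5]].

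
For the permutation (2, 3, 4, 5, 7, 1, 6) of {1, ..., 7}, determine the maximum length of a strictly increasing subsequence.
5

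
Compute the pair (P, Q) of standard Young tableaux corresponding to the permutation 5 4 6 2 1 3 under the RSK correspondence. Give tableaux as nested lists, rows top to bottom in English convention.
P = [[1, 3], [2, 6], [4], [5]], Q = [[1, 3], [2, 6], [4], [5]]

Insert each entry of the permutation into P by Schensted row insertion, recording in Q the position of each new cell.

After inserting 5: P = [[5]].
After inserting 4: P = [[4], [5]].
After inserting 6: P = [[4, 6], [5]].
After inserting 2: P = [[2, 6], [4], [5]].
After inserting 1: P = [[1, 6], [2], [4], [5]].
After inserting 3: P = [[1, 3], [2, 6], [4], [5]].

So P = [[1, 3], [2, 6], [4], [5]], Q = [[1, 3], [2, 6], [4], [5]].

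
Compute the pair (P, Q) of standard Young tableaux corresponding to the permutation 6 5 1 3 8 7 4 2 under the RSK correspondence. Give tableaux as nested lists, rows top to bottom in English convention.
Insert each entry of the permutation into P by Schensted row insertion, recording in Q the position of each new cell.

Insert 6: appended to row 1. P = [[6]].
Insert 5: 5 bumps 6 from row 1; 6 starts row 2. P = [[5], [6]].
Insert 1: 1 bumps 5 from row 1; 5 bumps 6 from row 2; 6 starts row 3. P = [[1], [5], [6]].
Insert 3: appended to row 1. P = [[1, 3], [5], [6]].
Insert 8: appended to row 1. P = [[1, 3, 8], [5], [6]].
Insert 7: 7 bumps 8 from row 1; 8 appends to row 2. P = [[1, 3, 7], [5, 8], [6]].
Insert 4: 4 bumps 7 from row 1; 7 bumps 8 from row 2; 8 appends to row 3. P = [[1, 3, 4], [5, 7], [6, 8]].
Insert 2: 2 bumps 3 from row 1; 3 bumps 5 from row 2; 5 bumps 6 from row 3; 6 starts row 4. P = [[1, 2, 4], [3, 7], [5, 8], [6]].

So P = [[1, 2, 4], [3, 7], [5, 8], [6]], Q = [[1, 4, 5], [2, 6], [3, 7], [8]].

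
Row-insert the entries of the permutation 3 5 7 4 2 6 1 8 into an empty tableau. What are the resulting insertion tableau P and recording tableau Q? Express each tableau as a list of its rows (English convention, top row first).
Insert each entry of the permutation into P by Schensted row insertion, recording in Q the position of each new cell.

Insert 3: appended to row 1. P = [[3]].
Insert 5: appended to row 1. P = [[3, 5]].
Insert 7: appended to row 1. P = [[3, 5, 7]].
Insert 4: 4 bumps 5 from row 1; 5 starts row 2. P = [[3, 4, 7], [5]].
Insert 2: 2 bumps 3 from row 1; 3 bumps 5 from row 2; 5 starts row 3. P = [[2, 4, 7], [3], [5]].
Insert 6: 6 bumps 7 from row 1; 7 appends to row 2. P = [[2, 4, 6], [3, 7], [5]].
Insert 1: 1 bumps 2 from row 1; 2 bumps 3 from row 2; 3 bumps 5 from row 3; 5 starts row 4. P = [[1, 4, 6], [2, 7], [3], [5]].
Insert 8: appended to row 1. P = [[1, 4, 6, 8], [2, 7], [3], [5]].

So P = [[1, 4, 6, 8], [2, 7], [3], [5]], Q = [[1, 2, 3, 8], [4, 6], [5], [7]].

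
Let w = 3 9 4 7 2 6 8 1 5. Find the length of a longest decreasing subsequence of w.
4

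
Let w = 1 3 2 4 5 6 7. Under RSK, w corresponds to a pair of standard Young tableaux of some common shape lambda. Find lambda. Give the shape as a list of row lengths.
[6, 1]

RSK row insertion gives P = [[1, 2, 4, 5, 6, 7], [3]], which has shape [6, 1].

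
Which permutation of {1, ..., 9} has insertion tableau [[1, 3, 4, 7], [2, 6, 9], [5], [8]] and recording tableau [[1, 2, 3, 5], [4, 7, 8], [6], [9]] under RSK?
2 5 8 6 9 3 4 7 1

Reverse the RSK construction: for i from n down to 1, find the cell of Q containing i, remove the entry at that cell from P, and reverse-bump it up through P; the value ejected from row 1 is w(i).

Step i=9: Q has 9 at row 4, column 1; remove 8 from row 4 of P and reverse-bump: 8 enters row 3 and ejects 5; 5 enters row 2 and ejects 2; 2 enters row 1 and ejects 1. So w(9) = 1. P is now [[2, 3, 4, 7], [5, 6, 9], [8]].
Step i=8: Q has 8 at row 2, column 3; remove 9 from row 2 of P and reverse-bump: 9 enters row 1 and ejects 7. So w(8) = 7. P is now [[2, 3, 4, 9], [5, 6], [8]].
Step i=7: Q has 7 at row 2, column 2; remove 6 from row 2 of P and reverse-bump: 6 enters row 1 and ejects 4. So w(7) = 4. P is now [[2, 3, 6, 9], [5], [8]].
Step i=6: Q has 6 at row 3, column 1; remove 8 from row 3 of P and reverse-bump: 8 enters row 2 and ejects 5; 5 enters row 1 and ejects 3. So w(6) = 3. P is now [[2, 5, 6, 9], [8]].
Step i=5: Q has 5 at row 1, column 4; remove that cell from P, ejecting 9. So w(5) = 9. P is now [[2, 5, 6], [8]].
Step i=4: Q has 4 at row 2, column 1; remove 8 from row 2 of P and reverse-bump: 8 enters row 1 and ejects 6. So w(4) = 6. P is now [[2, 5, 8]].
Step i=3: Q has 3 at row 1, column 3; remove that cell from P, ejecting 8. So w(3) = 8. P is now [[2, 5]].
Step i=2: Q has 2 at row 1, column 2; remove that cell from P, ejecting 5. So w(2) = 5. P is now [[2]].
Step i=1: Q has 1 at row 1, column 1; remove that cell from P, ejecting 2. So w(1) = 2. P is now [].

So w = 2 5 8 6 9 3 4 7 1.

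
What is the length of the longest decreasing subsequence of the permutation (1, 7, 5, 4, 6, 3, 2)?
5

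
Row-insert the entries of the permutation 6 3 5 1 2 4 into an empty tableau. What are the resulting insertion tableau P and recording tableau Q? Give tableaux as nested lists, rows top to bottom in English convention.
Insert each entry of the permutation into P by Schensted row insertion, recording in Q the position of each new cell.

Insert 6: appended to row 1. P = [[6]], Q = [[1]].
Insert 3: 3 bumps 6 from row 1; 6 starts row 2. P = [[3], [6]], Q = [[1], [2]].
Insert 5: appended to row 1. P = [[3, 5], [6]], Q = [[1, 3], [2]].
Insert 1: 1 bumps 3 from row 1; 3 bumps 6 from row 2; 6 starts row 3. P = [[1, 5], [3], [6]], Q = [[1, 3], [2], [4]].
Insert 2: 2 bumps 5 from row 1; 5 appends to row 2. P = [[1, 2], [3, 5], [6]], Q = [[1, 3], [2, 5], [4]].
Insert 4: appended to row 1. P = [[1, 2, 4], [3, 5], [6]], Q = [[1, 3, 6], [2, 5], [4]].

So P = [[1, 2, 4], [3, 5], [6]], Q = [[1, 3, 6], [2, 5], [4]].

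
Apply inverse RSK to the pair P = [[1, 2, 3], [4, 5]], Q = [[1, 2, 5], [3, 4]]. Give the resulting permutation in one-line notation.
4 5 1 2 3

Reverse the RSK construction: for i from n down to 1, find the cell of Q containing i, remove the entry at that cell from P, and reverse-bump it up through P; the value ejected from row 1 is w(i).

Step i=5: Q has 5 at row 1, column 3; remove that cell from P, ejecting 3. So w(5) = 3. P is now [[1, 2], [4, 5]].
Step i=4: Q has 4 at row 2, column 2; remove 5 from row 2 of P and reverse-bump: 5 enters row 1 and ejects 2. So w(4) = 2. P is now [[1, 5], [4]].
Step i=3: Q has 3 at row 2, column 1; remove 4 from row 2 of P and reverse-bump: 4 enters row 1 and ejects 1. So w(3) = 1. P is now [[4, 5]].
Step i=2: Q has 2 at row 1, column 2; remove that cell from P, ejecting 5. So w(2) = 5. P is now [[4]].
Step i=1: Q has 1 at row 1, column 1; remove that cell from P, ejecting 4. So w(1) = 4. P is now [].

So w = 4 5 1 2 3.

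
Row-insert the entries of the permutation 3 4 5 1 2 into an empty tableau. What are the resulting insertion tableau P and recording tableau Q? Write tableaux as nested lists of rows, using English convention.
P = [[1, 2, 5], [3, 4]], Q = [[1, 2, 3], [4, 5]]

Insert each entry of the permutation into P by Schensted row insertion, recording in Q the position of each new cell.

Insert 3: appended to row 1. P = [[3]], Q = [[1]].
Insert 4: appended to row 1. P = [[3, 4]], Q = [[1, 2]].
Insert 5: appended to row 1. P = [[3, 4, 5]], Q = [[1, 2, 3]].
Insert 1: 1 bumps 3 from row 1; 3 starts row 2. P = [[1, 4, 5], [3]], Q = [[1, 2, 3], [4]].
Insert 2: 2 bumps 4 from row 1; 4 appends to row 2. P = [[1, 2, 5], [3, 4]], Q = [[1, 2, 3], [4, 5]].

So P = [[1, 2, 5], [3, 4]], Q = [[1, 2, 3], [4, 5]].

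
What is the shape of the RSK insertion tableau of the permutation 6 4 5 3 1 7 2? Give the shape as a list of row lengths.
[3, 2, 1, 1]

Row-insert each entry into an empty tableau.

After inserting 6: P = [[6]].
After inserting 4: P = [[4], [6]].
After inserting 5: P = [[4, 5], [6]].
After inserting 3: P = [[3, 5], [4], [6]].
After inserting 1: P = [[1, 5], [3], [4], [6]].
After inserting 7: P = [[1, 5, 7], [3], [4], [6]].
After inserting 2: P = [[1, 2, 7], [3, 5], [4], [6]].

The final insertion tableau P = [[1, 2, 7], [3, 5], [4], [6]] has shape [3, 2, 1, 1].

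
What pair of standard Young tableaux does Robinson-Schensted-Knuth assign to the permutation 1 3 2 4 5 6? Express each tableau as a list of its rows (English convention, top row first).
Insert each entry of the permutation into P by Schensted row insertion, recording in Q the position of each new cell.

Insert 1: appended to row 1. P = [[1]].
Insert 3: appended to row 1. P = [[1, 3]].
Insert 2: 2 bumps 3 from row 1; 3 starts row 2. P = [[1, 2], [3]].
Insert 4: appended to row 1. P = [[1, 2, 4], [3]].
Insert 5: appended to row 1. P = [[1, 2, 4, 5], [3]].
Insert 6: appended to row 1. P = [[1, 2, 4, 5, 6], [3]].

So P = [[1, 2, 4, 5, 6], [3]], Q = [[1, 2, 4, 5, 6], [3]].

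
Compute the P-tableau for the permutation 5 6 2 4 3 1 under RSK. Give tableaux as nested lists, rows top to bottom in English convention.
Insert 5: appended to row 1. P = [[5]].
Insert 6: appended to row 1. P = [[5, 6]].
Insert 2: 2 bumps 5 from row 1; 5 starts row 2. P = [[2, 6], [5]].
Insert 4: 4 bumps 6 from row 1; 6 appends to row 2. P = [[2, 4], [5, 6]].
Insert 3: 3 bumps 4 from row 1; 4 bumps 5 from row 2; 5 starts row 3. P = [[2, 3], [4, 6], [5]].
Insert 1: 1 bumps 2 from row 1; 2 bumps 4 from row 2; 4 bumps 5 from row 3; 5 starts row 4. P = [[1, 3], [2, 6], [4], [5]].

So P = [[1, 3], [2, 6], [4], [5]].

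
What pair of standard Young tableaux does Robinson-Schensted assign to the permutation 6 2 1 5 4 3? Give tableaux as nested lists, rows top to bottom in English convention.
P = [[1, 3], [2, 4], [5], [6]], Q = [[1, 4], [2, 5], [3], [6]]

Insert each entry of the permutation into P by Schensted row insertion, recording in Q the position of each new cell.

Insert 6: appended to row 1. P = [[6]], Q = [[1]].
Insert 2: 2 bumps 6 from row 1; 6 starts row 2. P = [[2], [6]], Q = [[1], [2]].
Insert 1: 1 bumps 2 from row 1; 2 bumps 6 from row 2; 6 starts row 3. P = [[1], [2], [6]], Q = [[1], [2], [3]].
Insert 5: appended to row 1. P = [[1, 5], [2], [6]], Q = [[1, 4], [2], [3]].
Insert 4: 4 bumps 5 from row 1; 5 appends to row 2. P = [[1, 4], [2, 5], [6]], Q = [[1, 4], [2, 5], [3]].
Insert 3: 3 bumps 4 from row 1; 4 bumps 5 from row 2; 5 bumps 6 from row 3; 6 starts row 4. P = [[1, 3], [2, 4], [5], [6]], Q = [[1, 4], [2, 5], [3], [6]].

So P = [[1, 3], [2, 4], [5], [6]], Q = [[1, 4], [2, 5], [3], [6]].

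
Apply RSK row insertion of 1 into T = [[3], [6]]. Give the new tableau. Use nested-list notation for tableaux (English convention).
[[1], [3], [6]]

In row 1, 1 replaces 3 (the leftmost entry greater than 1); 3 is bumped to row 2. In row 2, 3 replaces 6 (the leftmost entry greater than 3); 6 is bumped to row 3. 6 starts a new row 3. The new tableau is [[1], [3], [6]].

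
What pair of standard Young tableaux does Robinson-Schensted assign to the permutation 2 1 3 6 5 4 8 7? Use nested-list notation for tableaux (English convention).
P = [[1, 3, 4, 7], [2, 5, 8], [6]], Q = [[1, 3, 4, 7], [2, 5, 8], [6]]

Insert each entry of the permutation into P by Schensted row insertion, recording in Q the position of each new cell.

Insert 2: appended to row 1. P = [[2]], Q = [[1]].
Insert 1: 1 bumps 2 from row 1; 2 starts row 2. P = [[1], [2]], Q = [[1], [2]].
Insert 3: appended to row 1. P = [[1, 3], [2]], Q = [[1, 3], [2]].
Insert 6: appended to row 1. P = [[1, 3, 6], [2]], Q = [[1, 3, 4], [2]].
Insert 5: 5 bumps 6 from row 1; 6 appends to row 2. P = [[1, 3, 5], [2, 6]], Q = [[1, 3, 4], [2, 5]].
Insert 4: 4 bumps 5 from row 1; 5 bumps 6 from row 2; 6 starts row 3. P = [[1, 3, 4], [2, 5], [6]], Q = [[1, 3, 4], [2, 5], [6]].
Insert 8: appended to row 1. P = [[1, 3, 4, 8], [2, 5], [6]], Q = [[1, 3, 4, 7], [2, 5], [6]].
Insert 7: 7 bumps 8 from row 1; 8 appends to row 2. P = [[1, 3, 4, 7], [2, 5, 8], [6]], Q = [[1, 3, 4, 7], [2, 5, 8], [6]].

So P = [[1, 3, 4, 7], [2, 5, 8], [6]], Q = [[1, 3, 4, 7], [2, 5, 8], [6]].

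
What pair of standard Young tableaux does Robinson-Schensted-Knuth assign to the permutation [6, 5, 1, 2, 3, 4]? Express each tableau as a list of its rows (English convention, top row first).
P = [[1, 2, 3, 4], [5], [6]], Q = [[1, 4, 5, 6], [2], [3]]

Insert each entry of the permutation into P by Schensted row insertion, recording in Q the position of each new cell.

Insert 6: appended to row 1. P = [[6]].
Insert 5: 5 bumps 6 from row 1; 6 starts row 2. P = [[5], [6]].
Insert 1: 1 bumps 5 from row 1; 5 bumps 6 from row 2; 6 starts row 3. P = [[1], [5], [6]].
Insert 2: appended to row 1. P = [[1, 2], [5], [6]].
Insert 3: appended to row 1. P = [[1, 2, 3], [5], [6]].
Insert 4: appended to row 1. P = [[1, 2, 3, 4], [5], [6]].

So P = [[1, 2, 3, 4], [5], [6]], Q = [[1, 4, 5, 6], [2], [3]].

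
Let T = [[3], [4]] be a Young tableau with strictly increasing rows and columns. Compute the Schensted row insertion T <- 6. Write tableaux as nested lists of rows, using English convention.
[[3, 6], [4]]

6 is larger than every entry of row 1, so it is appended to row 1. The new tableau is [[3, 6], [4]].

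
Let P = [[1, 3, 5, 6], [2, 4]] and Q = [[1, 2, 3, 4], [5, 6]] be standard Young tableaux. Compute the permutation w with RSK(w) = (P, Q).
2 4 5 6 1 3

Reverse the RSK construction: for i from n down to 1, find the cell of Q containing i, remove the entry at that cell from P, and reverse-bump it up through P; the value ejected from row 1 is w(i).

Step i=6: Q has 6 at row 2, column 2; remove 4 from row 2 of P and reverse-bump: 4 enters row 1 and ejects 3. So w(6) = 3. P is now [[1, 4, 5, 6], [2]].
Step i=5: Q has 5 at row 2, column 1; remove 2 from row 2 of P and reverse-bump: 2 enters row 1 and ejects 1. So w(5) = 1. P is now [[2, 4, 5, 6]].
Step i=4: Q has 4 at row 1, column 4; remove that cell from P, ejecting 6. So w(4) = 6. P is now [[2, 4, 5]].
Step i=3: Q has 3 at row 1, column 3; remove that cell from P, ejecting 5. So w(3) = 5. P is now [[2, 4]].
Step i=2: Q has 2 at row 1, column 2; remove that cell from P, ejecting 4. So w(2) = 4. P is now [[2]].
Step i=1: Q has 1 at row 1, column 1; remove that cell from P, ejecting 2. So w(1) = 2. P is now [].

So w = 2 4 5 6 1 3.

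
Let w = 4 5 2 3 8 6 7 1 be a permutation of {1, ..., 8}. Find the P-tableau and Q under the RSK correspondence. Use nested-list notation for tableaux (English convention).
P = [[1, 3, 6, 7], [2, 5, 8], [4]], Q = [[1, 2, 5, 7], [3, 4, 6], [8]]

Insert each entry of the permutation into P by Schensted row insertion, recording in Q the position of each new cell.

After inserting 4: P = [[4]].
After inserting 5: P = [[4, 5]].
After inserting 2: P = [[2, 5], [4]].
After inserting 3: P = [[2, 3], [4, 5]].
After inserting 8: P = [[2, 3, 8], [4, 5]].
After inserting 6: P = [[2, 3, 6], [4, 5, 8]].
After inserting 7: P = [[2, 3, 6, 7], [4, 5, 8]].
After inserting 1: P = [[1, 3, 6, 7], [2, 5, 8], [4]].

So P = [[1, 3, 6, 7], [2, 5, 8], [4]], Q = [[1, 2, 5, 7], [3, 4, 6], [8]].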